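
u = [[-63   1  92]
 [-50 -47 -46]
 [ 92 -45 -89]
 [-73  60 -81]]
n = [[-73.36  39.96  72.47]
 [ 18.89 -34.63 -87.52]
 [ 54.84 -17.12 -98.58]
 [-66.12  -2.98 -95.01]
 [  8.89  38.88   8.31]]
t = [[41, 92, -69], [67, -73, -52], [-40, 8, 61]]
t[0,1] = 92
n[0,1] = 39.96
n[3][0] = -66.12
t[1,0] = 67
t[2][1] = 8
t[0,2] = -69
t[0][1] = 92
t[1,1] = -73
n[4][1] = 38.88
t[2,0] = -40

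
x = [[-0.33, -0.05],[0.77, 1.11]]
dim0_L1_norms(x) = [1.1, 1.16]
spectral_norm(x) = 1.37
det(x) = -0.33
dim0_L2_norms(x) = [0.84, 1.11]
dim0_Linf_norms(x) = [0.77, 1.11]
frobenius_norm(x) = 1.39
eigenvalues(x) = [-0.3, 1.08]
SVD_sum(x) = [[-0.14,  -0.19], [0.80,  1.09]] + [[-0.19,0.14], [-0.03,0.02]]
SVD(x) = [[-0.17,0.99],[0.99,0.17]] @ diag([1.3708466459317288, 0.2391222978681198]) @ [[0.59, 0.80], [-0.80, 0.59]]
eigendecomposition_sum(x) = [[-0.31, -0.01], [0.17, 0.01]] + [[-0.02, -0.04], [0.6, 1.10]]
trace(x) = 0.78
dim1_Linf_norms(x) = [0.33, 1.11]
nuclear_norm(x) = 1.61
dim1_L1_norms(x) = [0.38, 1.88]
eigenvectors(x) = [[-0.88, 0.04], [0.48, -1.00]]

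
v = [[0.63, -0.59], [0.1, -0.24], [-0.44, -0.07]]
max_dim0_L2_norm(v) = 0.77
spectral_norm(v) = 0.94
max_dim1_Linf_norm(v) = 0.63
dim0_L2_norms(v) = [0.77, 0.64]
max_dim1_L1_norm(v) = 1.22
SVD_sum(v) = [[0.68, -0.53], [0.18, -0.14], [-0.24, 0.19]] + [[-0.05,-0.06],[-0.08,-0.1],[-0.2,-0.26]]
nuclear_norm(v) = 1.30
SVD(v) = [[-0.91,-0.23], [-0.24,-0.36], [0.32,-0.91]] @ diag([0.9394685061919693, 0.3584674683613985]) @ [[-0.79, 0.61], [0.61, 0.79]]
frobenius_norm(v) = 1.01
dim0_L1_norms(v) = [1.17, 0.9]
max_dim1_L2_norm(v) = 0.86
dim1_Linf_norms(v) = [0.63, 0.24, 0.44]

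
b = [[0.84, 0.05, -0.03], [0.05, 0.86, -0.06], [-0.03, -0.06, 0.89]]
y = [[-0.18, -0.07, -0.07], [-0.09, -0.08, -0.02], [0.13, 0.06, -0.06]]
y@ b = [[-0.15, -0.06, -0.05], [-0.08, -0.07, -0.01], [0.11, 0.06, -0.06]]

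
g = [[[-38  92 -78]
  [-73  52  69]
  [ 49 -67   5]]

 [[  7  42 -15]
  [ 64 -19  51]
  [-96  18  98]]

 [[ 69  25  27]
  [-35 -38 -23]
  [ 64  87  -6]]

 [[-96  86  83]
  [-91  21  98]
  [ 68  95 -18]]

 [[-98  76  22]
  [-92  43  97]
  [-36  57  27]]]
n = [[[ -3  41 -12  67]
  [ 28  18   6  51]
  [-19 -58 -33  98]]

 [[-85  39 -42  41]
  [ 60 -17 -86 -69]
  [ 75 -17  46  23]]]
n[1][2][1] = -17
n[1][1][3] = -69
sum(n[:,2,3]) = 121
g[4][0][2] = 22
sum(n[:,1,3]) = -18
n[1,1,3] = -69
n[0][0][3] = 67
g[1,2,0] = -96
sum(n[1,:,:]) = -32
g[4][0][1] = 76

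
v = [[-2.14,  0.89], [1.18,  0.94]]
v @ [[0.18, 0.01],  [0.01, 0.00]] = [[-0.38, -0.02], [0.22, 0.01]]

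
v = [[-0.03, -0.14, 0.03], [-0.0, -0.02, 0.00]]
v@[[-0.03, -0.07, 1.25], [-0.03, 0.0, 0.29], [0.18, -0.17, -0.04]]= [[0.01,-0.00,-0.08], [0.0,0.0,-0.01]]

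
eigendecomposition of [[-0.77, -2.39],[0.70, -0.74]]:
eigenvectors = [[(-0.88+0j), (-0.88-0j)], [0.01+0.48j, 0.01-0.48j]]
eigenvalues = [(-0.76+1.29j), (-0.76-1.29j)]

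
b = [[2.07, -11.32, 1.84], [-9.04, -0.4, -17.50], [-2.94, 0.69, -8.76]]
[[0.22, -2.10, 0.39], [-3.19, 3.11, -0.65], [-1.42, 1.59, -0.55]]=b @[[0.10, -0.06, -0.12], [0.02, 0.15, -0.04], [0.13, -0.15, 0.1]]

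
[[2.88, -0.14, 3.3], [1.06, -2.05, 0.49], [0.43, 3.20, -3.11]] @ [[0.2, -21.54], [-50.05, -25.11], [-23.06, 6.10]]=[[-68.51, -38.39], [91.52, 31.63], [-88.36, -108.59]]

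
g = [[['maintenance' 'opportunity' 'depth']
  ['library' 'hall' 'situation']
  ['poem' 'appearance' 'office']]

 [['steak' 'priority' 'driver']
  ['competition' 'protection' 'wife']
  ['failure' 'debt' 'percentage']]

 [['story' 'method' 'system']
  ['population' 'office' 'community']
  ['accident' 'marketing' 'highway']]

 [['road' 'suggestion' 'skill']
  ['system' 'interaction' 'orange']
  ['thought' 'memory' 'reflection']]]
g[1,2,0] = 'failure'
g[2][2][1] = 'marketing'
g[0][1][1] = 'hall'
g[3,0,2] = 'skill'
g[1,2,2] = 'percentage'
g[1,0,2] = 'driver'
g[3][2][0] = 'thought'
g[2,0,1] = 'method'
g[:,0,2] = ['depth', 'driver', 'system', 'skill']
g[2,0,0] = 'story'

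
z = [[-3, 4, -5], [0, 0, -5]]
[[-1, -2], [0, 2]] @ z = [[3, -4, 15], [0, 0, -10]]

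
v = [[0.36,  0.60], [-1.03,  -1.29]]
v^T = [[0.36, -1.03], [0.6, -1.29]]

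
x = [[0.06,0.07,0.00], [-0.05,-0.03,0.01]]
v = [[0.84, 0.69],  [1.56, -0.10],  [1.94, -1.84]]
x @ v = [[0.16, 0.03], [-0.07, -0.05]]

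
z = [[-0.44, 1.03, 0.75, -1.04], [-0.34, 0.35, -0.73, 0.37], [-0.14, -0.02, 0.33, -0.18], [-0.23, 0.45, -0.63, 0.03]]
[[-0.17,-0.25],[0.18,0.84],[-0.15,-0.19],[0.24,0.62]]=z @ [[0.29, -0.47], [0.09, 0.41], [-0.43, -0.49], [-0.18, 0.49]]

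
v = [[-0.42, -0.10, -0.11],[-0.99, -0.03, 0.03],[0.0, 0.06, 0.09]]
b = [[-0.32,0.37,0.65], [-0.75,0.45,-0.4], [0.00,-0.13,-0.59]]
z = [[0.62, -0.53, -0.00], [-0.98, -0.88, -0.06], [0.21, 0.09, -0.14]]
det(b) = 0.00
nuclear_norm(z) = 2.30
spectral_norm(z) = 1.34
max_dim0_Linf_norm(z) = 0.98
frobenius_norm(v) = 1.09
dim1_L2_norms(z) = [0.82, 1.32, 0.27]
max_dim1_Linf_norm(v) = 0.99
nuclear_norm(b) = 1.98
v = b @ z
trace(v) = -0.36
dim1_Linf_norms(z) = [0.62, 0.98, 0.21]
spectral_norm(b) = 1.00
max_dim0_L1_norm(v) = 1.41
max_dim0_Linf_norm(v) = 0.99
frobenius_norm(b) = 1.40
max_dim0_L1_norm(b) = 1.64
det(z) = 0.16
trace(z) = -0.40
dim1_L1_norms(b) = [1.34, 1.6, 0.72]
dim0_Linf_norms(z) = [0.98, 0.88, 0.14]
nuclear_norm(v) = 1.26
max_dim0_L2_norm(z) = 1.18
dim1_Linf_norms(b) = [0.65, 0.75, 0.59]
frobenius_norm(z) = 1.57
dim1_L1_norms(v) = [0.63, 1.05, 0.15]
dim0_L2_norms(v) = [1.08, 0.12, 0.15]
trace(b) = -0.46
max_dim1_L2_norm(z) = 1.32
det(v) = -0.00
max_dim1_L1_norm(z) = 1.92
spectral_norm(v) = 1.08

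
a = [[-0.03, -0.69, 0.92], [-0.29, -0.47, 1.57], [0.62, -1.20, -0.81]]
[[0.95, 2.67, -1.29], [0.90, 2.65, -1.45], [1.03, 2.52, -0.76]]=a@[[-0.51,0.24,-2.34],  [-1.20,-2.62,0.28],  [0.12,0.95,-1.27]]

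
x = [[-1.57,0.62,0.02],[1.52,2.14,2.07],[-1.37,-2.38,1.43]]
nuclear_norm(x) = 7.96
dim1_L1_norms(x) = [2.21, 5.73, 5.18]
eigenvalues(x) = [(-1.84+0j), (1.92+2.2j), (1.92-2.2j)]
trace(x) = 2.00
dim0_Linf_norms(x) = [1.57, 2.38, 2.07]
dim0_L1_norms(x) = [4.46, 5.14, 3.52]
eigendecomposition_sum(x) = [[(-1.74-0j),0.20-0.00j,(-0.12+0j)], [0.76+0.00j,(-0.09+0j),0.05-0.00j], [(-0.18-0j),(0.02-0j),(-0.01+0j)]] + [[0.08+0.03j,(0.21+0.03j),0.07-0.18j], [(0.38+0.46j),(1.11+0.87j),(1.01-0.83j)], [-0.60+0.33j,-1.20+1.07j,(0.72+1.3j)]] + [[(0.08-0.03j), (0.21-0.03j), 0.07+0.18j], [(0.38-0.46j), (1.11-0.87j), (1.01+0.83j)], [-0.60-0.33j, -1.20-1.07j, 0.72-1.30j]]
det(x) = -15.66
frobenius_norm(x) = 4.86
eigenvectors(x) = [[(0.91+0j), 0.06+0.07j, 0.06-0.07j], [(-0.4+0j), (0.12+0.65j), 0.12-0.65j], [(0.09+0j), (-0.75+0j), -0.75-0.00j]]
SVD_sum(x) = [[-0.23,-0.32,-0.07], [1.68,2.37,0.52], [-1.39,-1.96,-0.43]] + [[0.0,  0.02,  -0.08], [-0.03,  -0.32,  1.53], [-0.03,  -0.39,  1.87]] + [[-1.35, 0.92, 0.17], [-0.13, 0.09, 0.02], [0.06, -0.04, -0.01]]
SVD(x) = [[-0.1, -0.03, 0.99], [0.77, 0.63, 0.10], [-0.63, 0.77, -0.04]] @ diag([3.8467541926219844, 2.4686580182573072, 1.6489420154872276]) @ [[0.57, 0.80, 0.18], [-0.02, -0.2, 0.98], [-0.82, 0.56, 0.1]]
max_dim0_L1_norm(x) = 5.14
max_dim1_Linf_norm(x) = 2.38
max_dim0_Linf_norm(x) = 2.38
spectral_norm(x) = 3.85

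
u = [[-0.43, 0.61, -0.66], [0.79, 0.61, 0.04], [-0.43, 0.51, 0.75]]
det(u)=-0.999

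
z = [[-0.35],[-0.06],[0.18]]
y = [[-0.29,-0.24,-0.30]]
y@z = [[0.06]]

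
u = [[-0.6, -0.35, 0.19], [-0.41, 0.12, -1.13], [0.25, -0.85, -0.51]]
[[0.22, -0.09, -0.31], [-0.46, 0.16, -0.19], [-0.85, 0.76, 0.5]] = u @[[-0.46, 0.38, 0.67],[0.49, -0.58, -0.33],[0.63, -0.34, -0.11]]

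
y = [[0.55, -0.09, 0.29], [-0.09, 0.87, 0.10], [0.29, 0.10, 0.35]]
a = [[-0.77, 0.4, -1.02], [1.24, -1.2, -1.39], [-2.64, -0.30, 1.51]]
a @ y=[[-0.76, 0.32, -0.54], [0.39, -1.29, -0.25], [-0.99, 0.13, -0.27]]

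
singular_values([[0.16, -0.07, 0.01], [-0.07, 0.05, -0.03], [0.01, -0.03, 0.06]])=[0.2, 0.07, 0.01]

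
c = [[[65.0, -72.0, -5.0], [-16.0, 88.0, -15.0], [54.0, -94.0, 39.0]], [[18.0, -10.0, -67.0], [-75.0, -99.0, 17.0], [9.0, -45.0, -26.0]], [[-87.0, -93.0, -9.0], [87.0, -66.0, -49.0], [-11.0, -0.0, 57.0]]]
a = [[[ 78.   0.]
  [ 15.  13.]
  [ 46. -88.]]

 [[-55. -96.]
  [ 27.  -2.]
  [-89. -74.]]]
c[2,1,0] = 87.0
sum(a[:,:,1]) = -247.0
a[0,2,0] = 46.0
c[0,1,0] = -16.0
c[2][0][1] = -93.0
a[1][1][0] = 27.0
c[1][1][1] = -99.0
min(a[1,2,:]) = -89.0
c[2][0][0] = -87.0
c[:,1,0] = [-16.0, -75.0, 87.0]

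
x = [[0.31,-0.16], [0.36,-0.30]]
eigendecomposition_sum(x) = [[0.25, -0.08], [0.18, -0.06]] + [[0.06, -0.08],[0.18, -0.24]]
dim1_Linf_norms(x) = [0.31, 0.36]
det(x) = -0.04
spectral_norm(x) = 0.58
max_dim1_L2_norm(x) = 0.47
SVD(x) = [[-0.59, -0.8], [-0.80, 0.59]] @ diag([0.5810231493929975, 0.06092700443516379]) @ [[-0.82, 0.58], [-0.58, -0.82]]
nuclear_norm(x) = 0.64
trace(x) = 0.01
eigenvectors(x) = [[0.81,0.31], [0.59,0.95]]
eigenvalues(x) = [0.19, -0.18]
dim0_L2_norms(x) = [0.48, 0.34]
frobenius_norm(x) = 0.58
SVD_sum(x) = [[0.28, -0.20], [0.38, -0.27]] + [[0.03,0.04], [-0.02,-0.03]]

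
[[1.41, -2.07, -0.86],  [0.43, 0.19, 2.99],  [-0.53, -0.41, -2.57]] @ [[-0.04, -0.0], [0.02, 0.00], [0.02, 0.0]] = [[-0.12,0.00], [0.05,0.00], [-0.04,0.0]]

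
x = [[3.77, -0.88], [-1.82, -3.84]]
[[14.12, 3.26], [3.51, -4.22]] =x @ [[3.18, 1.01], [-2.42, 0.62]]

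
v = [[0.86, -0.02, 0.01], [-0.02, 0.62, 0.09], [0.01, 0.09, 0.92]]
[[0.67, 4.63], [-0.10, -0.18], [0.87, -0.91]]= v @ [[0.76, 5.4], [-0.27, 0.03], [0.96, -1.05]]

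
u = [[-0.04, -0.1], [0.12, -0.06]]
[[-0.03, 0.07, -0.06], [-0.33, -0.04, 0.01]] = u@ [[-2.16, -0.58, 0.32], [1.16, -0.51, 0.46]]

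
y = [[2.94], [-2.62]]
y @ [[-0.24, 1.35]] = [[-0.71, 3.97], [0.63, -3.54]]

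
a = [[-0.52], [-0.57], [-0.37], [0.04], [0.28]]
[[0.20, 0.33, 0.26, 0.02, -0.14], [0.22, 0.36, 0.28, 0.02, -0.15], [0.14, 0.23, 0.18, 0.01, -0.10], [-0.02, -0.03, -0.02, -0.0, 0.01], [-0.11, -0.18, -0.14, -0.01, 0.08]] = a @ [[-0.38, -0.63, -0.5, -0.04, 0.27]]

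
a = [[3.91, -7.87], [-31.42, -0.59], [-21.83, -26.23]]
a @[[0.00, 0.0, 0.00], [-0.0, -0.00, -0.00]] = [[0.00, 0.0, 0.00], [0.0, 0.00, 0.0], [0.0, 0.00, 0.00]]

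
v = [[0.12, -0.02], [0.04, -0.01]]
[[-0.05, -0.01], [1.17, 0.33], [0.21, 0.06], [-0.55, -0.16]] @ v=[[-0.01, 0.00], [0.15, -0.03], [0.03, -0.0], [-0.07, 0.01]]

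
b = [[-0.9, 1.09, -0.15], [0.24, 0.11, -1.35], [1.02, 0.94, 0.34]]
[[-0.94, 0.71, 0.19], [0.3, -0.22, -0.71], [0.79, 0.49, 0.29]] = b@[[0.91, -0.12, -0.07], [-0.12, 0.58, 0.19], [-0.07, 0.19, 0.53]]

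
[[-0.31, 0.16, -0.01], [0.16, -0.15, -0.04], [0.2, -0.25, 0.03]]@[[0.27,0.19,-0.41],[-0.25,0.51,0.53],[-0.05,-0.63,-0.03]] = [[-0.12, 0.03, 0.21], [0.08, -0.02, -0.14], [0.12, -0.11, -0.22]]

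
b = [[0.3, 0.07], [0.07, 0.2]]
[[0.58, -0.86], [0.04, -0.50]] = b@[[2.05, -2.49], [-0.52, -1.61]]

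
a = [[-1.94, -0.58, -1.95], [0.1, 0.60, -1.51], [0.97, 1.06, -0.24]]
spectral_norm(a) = 3.03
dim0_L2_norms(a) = [2.17, 1.35, 2.48]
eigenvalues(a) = [(-0.55+1.37j), (-0.55-1.37j), (-0.49+0j)]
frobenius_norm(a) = 3.56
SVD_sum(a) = [[-1.84, -0.54, -2.05], [-0.6, -0.18, -0.67], [0.43, 0.13, 0.49]] + [[-0.06, -0.09, 0.08],  [0.63, 0.87, -0.8],  [0.61, 0.84, -0.77]] + [[-0.04,0.05,0.02], [0.07,-0.09,-0.04], [-0.08,0.1,0.04]]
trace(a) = -1.58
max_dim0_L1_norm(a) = 3.7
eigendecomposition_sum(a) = [[(-0.73-0.29j), -0.54+0.60j, (-0.59-1.5j)], [(-0.14+0.57j), (0.5+0.35j), -1.07+0.58j], [(0.36+0.55j), (0.66-0.15j), -0.32+1.31j]] + [[-0.73+0.29j, (-0.54-0.6j), (-0.59+1.5j)],  [(-0.14-0.57j), (0.5-0.35j), -1.07-0.58j],  [0.36-0.55j, (0.66+0.15j), -0.32-1.31j]] + [[-0.49+0.00j,(0.5-0j),-0.78+0.00j], [(0.39-0j),-0.40+0.00j,0.62-0.00j], [0.25-0.00j,(-0.25+0j),(0.4-0j)]]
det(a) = -1.06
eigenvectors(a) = [[(-0.66+0j), (-0.66-0j), 0.73+0.00j],[(0.06+0.5j), 0.06-0.50j, -0.58+0.00j],[0.46+0.32j, (0.46-0.32j), (-0.37+0j)]]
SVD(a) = [[-0.93, 0.07, 0.37],  [-0.3, -0.72, -0.63],  [0.22, -0.69, 0.69]] @ diag([3.028553296510194, 1.8620147832206648, 0.18832386270713308]) @ [[0.65, 0.19, 0.73], [-0.47, -0.65, 0.6], [-0.59, 0.74, 0.33]]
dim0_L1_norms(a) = [3.01, 2.24, 3.7]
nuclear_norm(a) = 5.08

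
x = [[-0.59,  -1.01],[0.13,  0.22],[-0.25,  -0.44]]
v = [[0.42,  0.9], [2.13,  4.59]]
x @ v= [[-2.4, -5.17], [0.52, 1.13], [-1.04, -2.24]]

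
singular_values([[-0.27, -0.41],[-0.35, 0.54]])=[0.69, 0.42]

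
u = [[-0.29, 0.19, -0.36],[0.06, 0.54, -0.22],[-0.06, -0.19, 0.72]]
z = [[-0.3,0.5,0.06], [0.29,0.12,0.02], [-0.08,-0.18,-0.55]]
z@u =[[0.11,0.2,0.04], [-0.08,0.12,-0.12], [0.05,-0.01,-0.33]]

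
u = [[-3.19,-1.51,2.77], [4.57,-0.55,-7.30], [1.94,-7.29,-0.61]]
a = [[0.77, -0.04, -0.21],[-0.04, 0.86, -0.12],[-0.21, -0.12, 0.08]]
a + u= [[-2.42, -1.55, 2.56], [4.53, 0.31, -7.42], [1.73, -7.41, -0.53]]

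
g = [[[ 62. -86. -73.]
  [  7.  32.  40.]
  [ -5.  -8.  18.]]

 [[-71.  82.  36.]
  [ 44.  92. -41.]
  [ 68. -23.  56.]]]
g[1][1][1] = 92.0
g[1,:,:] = [[-71.0, 82.0, 36.0], [44.0, 92.0, -41.0], [68.0, -23.0, 56.0]]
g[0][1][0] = 7.0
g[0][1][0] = 7.0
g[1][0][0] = -71.0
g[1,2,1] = -23.0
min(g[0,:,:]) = -86.0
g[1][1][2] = -41.0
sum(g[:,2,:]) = 106.0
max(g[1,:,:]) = 92.0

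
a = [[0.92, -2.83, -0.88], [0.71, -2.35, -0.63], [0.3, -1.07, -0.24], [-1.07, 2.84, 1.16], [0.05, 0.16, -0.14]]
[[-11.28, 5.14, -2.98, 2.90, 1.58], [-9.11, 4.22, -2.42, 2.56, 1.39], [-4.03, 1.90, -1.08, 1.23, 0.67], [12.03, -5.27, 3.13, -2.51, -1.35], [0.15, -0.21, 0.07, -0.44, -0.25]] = a@[[-0.84, -0.71, 2.36, 0.05, -1.39], [3.06, -1.8, 1.27, -1.47, -1.04], [2.10, -0.79, 1.77, 1.48, 0.1]]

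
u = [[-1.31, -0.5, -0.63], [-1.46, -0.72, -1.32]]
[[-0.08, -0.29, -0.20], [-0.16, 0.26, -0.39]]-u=[[1.23, 0.21, 0.43], [1.3, 0.98, 0.93]]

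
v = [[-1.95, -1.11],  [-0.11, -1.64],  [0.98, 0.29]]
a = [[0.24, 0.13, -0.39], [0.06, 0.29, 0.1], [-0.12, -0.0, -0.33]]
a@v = [[-0.86, -0.59],[-0.05, -0.51],[-0.09, 0.04]]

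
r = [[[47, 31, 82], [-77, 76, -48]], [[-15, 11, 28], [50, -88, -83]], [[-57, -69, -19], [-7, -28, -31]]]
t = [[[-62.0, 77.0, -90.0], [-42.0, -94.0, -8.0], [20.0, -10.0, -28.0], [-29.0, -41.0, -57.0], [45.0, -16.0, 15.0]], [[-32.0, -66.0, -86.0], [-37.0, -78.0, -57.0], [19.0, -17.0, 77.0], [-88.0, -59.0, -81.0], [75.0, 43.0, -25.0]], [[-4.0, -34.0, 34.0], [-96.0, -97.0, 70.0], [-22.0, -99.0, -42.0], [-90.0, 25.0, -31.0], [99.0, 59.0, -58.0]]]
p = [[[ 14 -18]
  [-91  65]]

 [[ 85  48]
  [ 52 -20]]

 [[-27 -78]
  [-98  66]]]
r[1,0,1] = 11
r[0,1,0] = -77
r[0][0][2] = 82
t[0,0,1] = 77.0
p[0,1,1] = 65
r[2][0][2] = -19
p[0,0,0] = 14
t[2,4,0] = 99.0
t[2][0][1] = -34.0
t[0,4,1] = -16.0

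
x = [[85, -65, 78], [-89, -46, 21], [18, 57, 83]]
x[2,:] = [18, 57, 83]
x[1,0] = -89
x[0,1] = -65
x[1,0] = -89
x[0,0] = 85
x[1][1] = -46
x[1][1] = -46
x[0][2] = 78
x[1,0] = -89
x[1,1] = -46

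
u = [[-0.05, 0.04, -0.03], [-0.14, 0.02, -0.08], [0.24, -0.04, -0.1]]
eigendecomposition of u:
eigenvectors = [[0.26-0.26j, 0.26+0.26j, 0.05+0.00j], [(0.77+0j), 0.77-0.00j, 0.55+0.00j], [-0.18-0.49j, (-0.18+0.49j), (0.83+0j)]]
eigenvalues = [(-0.01+0.1j), (-0.01-0.1j), (-0.11+0j)]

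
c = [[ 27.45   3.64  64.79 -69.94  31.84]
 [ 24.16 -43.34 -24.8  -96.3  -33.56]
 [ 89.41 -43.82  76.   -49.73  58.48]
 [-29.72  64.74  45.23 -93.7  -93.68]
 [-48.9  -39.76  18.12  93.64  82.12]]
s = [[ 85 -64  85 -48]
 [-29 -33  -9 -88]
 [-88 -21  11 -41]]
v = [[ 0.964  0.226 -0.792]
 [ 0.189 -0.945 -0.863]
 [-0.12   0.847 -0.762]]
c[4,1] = -39.76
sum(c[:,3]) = -216.03000000000003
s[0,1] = -64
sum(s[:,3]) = -177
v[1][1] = -0.945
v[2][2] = -0.762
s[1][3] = -88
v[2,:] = [-0.12, 0.847, -0.762]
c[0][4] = 31.84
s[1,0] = -29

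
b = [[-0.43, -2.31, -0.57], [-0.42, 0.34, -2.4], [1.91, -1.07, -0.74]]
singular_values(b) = [2.85, 2.37, 1.87]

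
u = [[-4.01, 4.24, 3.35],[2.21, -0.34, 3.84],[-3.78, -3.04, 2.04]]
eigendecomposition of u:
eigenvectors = [[-0.84+0.00j, (-0.04+0.45j), (-0.04-0.45j)], [0.50+0.00j, -0.03+0.56j, (-0.03-0.56j)], [(-0.21+0j), (-0.7+0j), -0.70-0.00j]]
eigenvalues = [(-5.69+0j), (1.69+4.88j), (1.69-4.88j)]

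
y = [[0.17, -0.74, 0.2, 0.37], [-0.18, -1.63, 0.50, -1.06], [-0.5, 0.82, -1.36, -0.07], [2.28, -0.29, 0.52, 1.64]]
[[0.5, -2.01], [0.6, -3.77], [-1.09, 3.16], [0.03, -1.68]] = y @ [[-0.53,0.05], [-0.37,2.27], [0.75,-0.95], [0.45,-0.39]]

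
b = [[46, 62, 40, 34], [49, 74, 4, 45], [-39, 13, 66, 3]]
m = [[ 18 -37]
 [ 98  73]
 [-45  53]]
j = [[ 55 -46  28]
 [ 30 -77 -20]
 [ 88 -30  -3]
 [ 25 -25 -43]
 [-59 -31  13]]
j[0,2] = 28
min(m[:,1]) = -37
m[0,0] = 18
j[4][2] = 13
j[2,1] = -30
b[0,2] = 40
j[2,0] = 88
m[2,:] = [-45, 53]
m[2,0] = -45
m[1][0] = 98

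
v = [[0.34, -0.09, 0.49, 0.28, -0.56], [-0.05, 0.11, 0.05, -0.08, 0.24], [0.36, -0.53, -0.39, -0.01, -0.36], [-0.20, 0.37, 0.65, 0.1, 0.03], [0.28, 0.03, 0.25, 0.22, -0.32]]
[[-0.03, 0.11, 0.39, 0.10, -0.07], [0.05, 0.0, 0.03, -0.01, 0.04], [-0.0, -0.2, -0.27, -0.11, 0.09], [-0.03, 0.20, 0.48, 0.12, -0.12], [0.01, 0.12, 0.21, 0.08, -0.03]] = v@ [[0.34, 0.07, 0.02, -0.07, 0.23], [0.07, 0.57, -0.00, 0.06, -0.21], [0.02, -0.00, 0.74, 0.05, -0.02], [-0.07, 0.06, 0.05, 0.50, 0.07], [0.23, -0.21, -0.02, 0.07, 0.32]]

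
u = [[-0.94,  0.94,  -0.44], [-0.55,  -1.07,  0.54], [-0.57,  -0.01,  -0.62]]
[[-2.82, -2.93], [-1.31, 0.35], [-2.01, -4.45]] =u@[[2.81, 1.97], [0.11, 1.36], [0.65, 5.35]]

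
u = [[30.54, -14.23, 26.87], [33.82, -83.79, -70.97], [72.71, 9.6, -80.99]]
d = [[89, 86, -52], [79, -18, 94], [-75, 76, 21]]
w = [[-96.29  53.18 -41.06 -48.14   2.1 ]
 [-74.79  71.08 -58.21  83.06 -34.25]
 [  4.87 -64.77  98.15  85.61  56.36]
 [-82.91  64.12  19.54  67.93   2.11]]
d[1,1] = -18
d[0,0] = 89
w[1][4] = -34.25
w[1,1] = 71.08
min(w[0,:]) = -96.29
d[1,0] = 79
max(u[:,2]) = 26.87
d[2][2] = 21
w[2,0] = 4.87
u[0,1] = -14.23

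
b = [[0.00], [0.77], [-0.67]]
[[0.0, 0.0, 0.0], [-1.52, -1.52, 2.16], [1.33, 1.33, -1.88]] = b @[[-1.98, -1.98, 2.81]]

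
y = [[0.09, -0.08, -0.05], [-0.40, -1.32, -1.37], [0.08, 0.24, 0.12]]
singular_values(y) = [1.96, 0.11, 0.09]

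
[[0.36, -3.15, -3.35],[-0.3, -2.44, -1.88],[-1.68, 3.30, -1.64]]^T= [[0.36, -0.30, -1.68], [-3.15, -2.44, 3.30], [-3.35, -1.88, -1.64]]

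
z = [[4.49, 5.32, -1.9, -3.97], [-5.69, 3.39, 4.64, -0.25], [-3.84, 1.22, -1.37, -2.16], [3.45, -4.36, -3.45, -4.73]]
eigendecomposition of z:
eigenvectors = [[0.63+0.00j, (0.63-0j), (-0.35+0j), 0.40+0.00j], [(0.05+0.61j), (0.05-0.61j), (0.32+0j), -0.08+0.00j], [(-0.06+0.29j), -0.06-0.29j, -0.86+0.00j, (0.68+0j)], [-0.02-0.36j, -0.02+0.36j, (0.19+0j), 0.61+0.00j]]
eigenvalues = [(5.22+6.51j), (5.22-6.51j), (-2.92+0j), (-5.74+0j)]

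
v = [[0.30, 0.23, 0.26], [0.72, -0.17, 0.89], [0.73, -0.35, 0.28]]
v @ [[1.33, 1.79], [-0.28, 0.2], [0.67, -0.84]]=[[0.51, 0.36], [1.6, 0.51], [1.26, 1.00]]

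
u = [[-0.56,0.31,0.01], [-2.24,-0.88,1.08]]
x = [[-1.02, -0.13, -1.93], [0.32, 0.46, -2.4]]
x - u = [[-0.46, -0.44, -1.94],  [2.56, 1.34, -3.48]]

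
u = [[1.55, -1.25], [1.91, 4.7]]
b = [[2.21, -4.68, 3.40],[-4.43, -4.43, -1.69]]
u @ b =[[8.96, -1.72, 7.38],[-16.6, -29.76, -1.45]]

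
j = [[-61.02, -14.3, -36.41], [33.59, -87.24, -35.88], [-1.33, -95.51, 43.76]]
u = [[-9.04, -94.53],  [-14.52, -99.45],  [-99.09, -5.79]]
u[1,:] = [-14.52, -99.45]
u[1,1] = -99.45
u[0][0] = -9.04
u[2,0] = -99.09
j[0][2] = -36.41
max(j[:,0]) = 33.59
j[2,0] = -1.33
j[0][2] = -36.41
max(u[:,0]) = -9.04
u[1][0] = -14.52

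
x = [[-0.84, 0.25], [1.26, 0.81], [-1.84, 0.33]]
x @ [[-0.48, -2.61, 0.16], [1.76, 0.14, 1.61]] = [[0.84, 2.23, 0.27], [0.82, -3.18, 1.51], [1.46, 4.85, 0.24]]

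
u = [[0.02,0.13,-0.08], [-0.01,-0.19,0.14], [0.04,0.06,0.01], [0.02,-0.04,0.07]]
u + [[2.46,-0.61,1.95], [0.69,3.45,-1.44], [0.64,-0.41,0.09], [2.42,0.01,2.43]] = [[2.48, -0.48, 1.87], [0.68, 3.26, -1.3], [0.68, -0.35, 0.10], [2.44, -0.03, 2.50]]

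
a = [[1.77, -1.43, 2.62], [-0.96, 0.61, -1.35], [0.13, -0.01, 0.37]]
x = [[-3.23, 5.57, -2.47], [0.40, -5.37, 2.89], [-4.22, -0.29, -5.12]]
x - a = [[-5.0, 7.00, -5.09], [1.36, -5.98, 4.24], [-4.35, -0.28, -5.49]]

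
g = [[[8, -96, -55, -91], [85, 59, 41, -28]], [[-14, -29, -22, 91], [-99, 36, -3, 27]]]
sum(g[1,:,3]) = 118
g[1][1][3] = 27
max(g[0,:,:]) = 85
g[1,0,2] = -22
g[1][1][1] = 36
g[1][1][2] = -3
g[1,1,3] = 27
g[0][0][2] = -55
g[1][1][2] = -3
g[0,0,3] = -91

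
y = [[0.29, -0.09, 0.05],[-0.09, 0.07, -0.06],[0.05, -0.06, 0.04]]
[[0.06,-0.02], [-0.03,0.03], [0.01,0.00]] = y @ [[0.28, -0.24], [0.57, -1.68], [0.69, -2.11]]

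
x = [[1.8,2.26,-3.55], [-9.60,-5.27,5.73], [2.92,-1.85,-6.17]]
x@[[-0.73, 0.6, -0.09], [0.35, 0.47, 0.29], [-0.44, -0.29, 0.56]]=[[1.04,3.17,-1.49], [2.64,-9.90,2.54], [-0.06,2.67,-4.25]]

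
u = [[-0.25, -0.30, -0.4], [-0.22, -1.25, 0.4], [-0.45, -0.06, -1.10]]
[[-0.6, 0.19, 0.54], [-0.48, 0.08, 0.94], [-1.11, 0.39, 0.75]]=u @ [[0.81, 1.18, -0.8], [0.45, -0.53, -0.71], [0.65, -0.81, -0.32]]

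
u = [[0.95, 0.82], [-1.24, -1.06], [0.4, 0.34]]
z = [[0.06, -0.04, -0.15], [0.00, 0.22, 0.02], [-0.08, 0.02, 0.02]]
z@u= [[0.05,0.04], [-0.26,-0.23], [-0.09,-0.08]]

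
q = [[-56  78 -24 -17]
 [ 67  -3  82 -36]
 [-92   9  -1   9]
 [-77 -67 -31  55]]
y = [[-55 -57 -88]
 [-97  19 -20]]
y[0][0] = -55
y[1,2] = -20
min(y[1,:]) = -97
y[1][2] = -20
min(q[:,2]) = -31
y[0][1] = -57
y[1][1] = 19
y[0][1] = -57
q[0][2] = -24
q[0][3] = -17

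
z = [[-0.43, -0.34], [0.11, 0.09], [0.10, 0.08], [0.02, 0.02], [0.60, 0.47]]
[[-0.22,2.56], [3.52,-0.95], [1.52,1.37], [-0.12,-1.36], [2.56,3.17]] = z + [[0.21, 2.9],[3.41, -1.04],[1.42, 1.29],[-0.14, -1.38],[1.96, 2.7]]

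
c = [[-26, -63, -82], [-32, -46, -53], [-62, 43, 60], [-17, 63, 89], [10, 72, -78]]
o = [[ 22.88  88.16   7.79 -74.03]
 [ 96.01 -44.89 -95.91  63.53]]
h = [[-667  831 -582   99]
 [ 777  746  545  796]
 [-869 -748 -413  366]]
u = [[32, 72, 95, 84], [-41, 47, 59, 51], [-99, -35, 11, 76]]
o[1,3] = 63.53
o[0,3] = -74.03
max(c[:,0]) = 10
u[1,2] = 59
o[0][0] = 22.88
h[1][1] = 746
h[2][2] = -413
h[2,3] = 366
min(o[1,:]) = -95.91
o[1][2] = -95.91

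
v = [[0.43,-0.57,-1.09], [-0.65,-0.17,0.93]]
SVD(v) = [[-0.76, 0.65], [0.65, 0.76]] @ diag([1.6487934874748174, 0.5437646877654251]) @ [[-0.45, 0.20, 0.87], [-0.4, -0.92, 0.00]]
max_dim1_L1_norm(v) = 2.09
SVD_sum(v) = [[0.57, -0.25, -1.09],[-0.49, 0.21, 0.93]] + [[-0.14, -0.32, 0.0], [-0.16, -0.38, 0.0]]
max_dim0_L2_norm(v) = 1.43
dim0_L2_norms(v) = [0.78, 0.59, 1.43]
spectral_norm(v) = 1.65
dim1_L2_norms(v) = [1.3, 1.15]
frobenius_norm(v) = 1.74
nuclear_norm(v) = 2.19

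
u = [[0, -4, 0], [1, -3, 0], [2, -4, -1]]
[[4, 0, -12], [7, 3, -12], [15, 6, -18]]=u@[[4, 3, -3], [-1, 0, 3], [-3, 0, 0]]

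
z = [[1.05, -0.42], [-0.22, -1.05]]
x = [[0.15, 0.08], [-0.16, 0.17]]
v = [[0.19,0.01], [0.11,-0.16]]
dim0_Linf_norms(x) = [0.16, 0.17]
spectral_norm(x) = 0.24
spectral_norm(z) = 1.20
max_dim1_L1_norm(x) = 0.33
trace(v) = 0.03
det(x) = 0.04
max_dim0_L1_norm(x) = 0.31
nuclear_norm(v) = 0.37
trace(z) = 0.00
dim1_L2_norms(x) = [0.17, 0.23]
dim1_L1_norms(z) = [1.47, 1.27]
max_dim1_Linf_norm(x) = 0.17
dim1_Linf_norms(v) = [0.19, 0.16]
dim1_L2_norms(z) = [1.13, 1.07]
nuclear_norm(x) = 0.40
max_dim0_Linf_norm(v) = 0.19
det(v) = -0.03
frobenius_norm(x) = 0.29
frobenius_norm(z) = 1.56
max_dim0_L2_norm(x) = 0.22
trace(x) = 0.32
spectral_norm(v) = 0.24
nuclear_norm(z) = 2.20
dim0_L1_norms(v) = [0.3, 0.17]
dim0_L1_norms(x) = [0.31, 0.25]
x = z @ v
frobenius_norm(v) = 0.27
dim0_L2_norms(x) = [0.22, 0.19]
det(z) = -1.19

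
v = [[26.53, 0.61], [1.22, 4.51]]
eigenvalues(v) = [26.56, 4.48]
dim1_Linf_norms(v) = [26.53, 4.51]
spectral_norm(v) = 26.57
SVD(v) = [[-1.00, -0.05], [-0.05, 1.0]] @ diag([26.570952343381023, 4.475040956882384]) @ [[-1.0, -0.03], [-0.03, 1.00]]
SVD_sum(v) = [[26.52,0.84],[1.36,0.04]] + [[0.01, -0.23], [-0.14, 4.47]]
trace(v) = 31.04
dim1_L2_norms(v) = [26.54, 4.67]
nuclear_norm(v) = 31.05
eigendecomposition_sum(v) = [[26.52, 0.73], [1.47, 0.04]] + [[0.01, -0.12], [-0.25, 4.47]]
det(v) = 118.91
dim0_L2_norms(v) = [26.56, 4.55]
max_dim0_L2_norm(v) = 26.56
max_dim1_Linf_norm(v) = 26.53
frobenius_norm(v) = 26.95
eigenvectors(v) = [[1.00,  -0.03], [0.06,  1.00]]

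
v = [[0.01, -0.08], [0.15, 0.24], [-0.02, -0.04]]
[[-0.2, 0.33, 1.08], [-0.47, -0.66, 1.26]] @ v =[[0.03, 0.05],[-0.13, -0.17]]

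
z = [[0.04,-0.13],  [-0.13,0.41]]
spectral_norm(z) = 0.45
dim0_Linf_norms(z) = [0.13, 0.41]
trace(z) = 0.45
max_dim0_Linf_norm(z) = 0.41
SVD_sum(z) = [[0.04, -0.13], [-0.13, 0.41]] + [[-0.0, -0.00], [-0.0, -0.0]]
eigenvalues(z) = [-0.0, 0.45]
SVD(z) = [[-0.3, 0.95], [0.95, 0.30]] @ diag([0.4511083810919002, 0.0011083810919002468]) @ [[-0.30,0.95], [-0.95,-0.30]]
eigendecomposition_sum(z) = [[-0.00, -0.00],[-0.00, -0.00]] + [[0.04, -0.13], [-0.13, 0.41]]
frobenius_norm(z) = 0.45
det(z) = -0.00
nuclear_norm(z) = 0.45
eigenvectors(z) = [[-0.95, 0.30], [-0.3, -0.95]]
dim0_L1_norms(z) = [0.17, 0.54]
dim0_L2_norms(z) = [0.14, 0.43]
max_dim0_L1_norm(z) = 0.54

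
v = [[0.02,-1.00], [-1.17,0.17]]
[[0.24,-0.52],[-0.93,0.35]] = v@ [[0.76, -0.22], [-0.22, 0.52]]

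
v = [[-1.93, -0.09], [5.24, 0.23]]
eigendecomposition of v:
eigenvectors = [[-0.34, 0.05], [0.94, -1.00]]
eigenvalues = [-1.68, -0.02]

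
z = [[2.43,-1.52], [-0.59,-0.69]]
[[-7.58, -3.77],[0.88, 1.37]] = z @[[-2.55,-1.82], [0.91,-0.43]]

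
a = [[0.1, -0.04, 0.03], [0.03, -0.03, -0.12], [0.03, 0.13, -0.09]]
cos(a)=[[1.0, -0.00, -0.0], [0.0, 1.01, -0.01], [-0.0, 0.01, 1.0]]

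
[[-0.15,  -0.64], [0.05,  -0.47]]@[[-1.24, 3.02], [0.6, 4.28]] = [[-0.20, -3.19], [-0.34, -1.86]]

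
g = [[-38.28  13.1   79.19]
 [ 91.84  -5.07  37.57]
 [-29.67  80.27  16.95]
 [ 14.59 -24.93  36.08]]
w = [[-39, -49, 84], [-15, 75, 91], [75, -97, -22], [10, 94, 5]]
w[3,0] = 10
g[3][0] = 14.59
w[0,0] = -39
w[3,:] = [10, 94, 5]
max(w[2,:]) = 75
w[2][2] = -22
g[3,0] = 14.59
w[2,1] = -97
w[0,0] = -39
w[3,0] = 10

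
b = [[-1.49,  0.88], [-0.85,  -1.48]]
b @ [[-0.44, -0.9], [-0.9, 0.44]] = [[-0.14, 1.73], [1.71, 0.11]]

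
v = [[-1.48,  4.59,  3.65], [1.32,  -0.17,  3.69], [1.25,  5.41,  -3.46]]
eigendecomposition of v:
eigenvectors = [[0.69,  0.96,  -0.21], [0.55,  -0.23,  -0.45], [0.47,  -0.16,  0.87]]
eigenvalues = [4.66, -3.17, -6.6]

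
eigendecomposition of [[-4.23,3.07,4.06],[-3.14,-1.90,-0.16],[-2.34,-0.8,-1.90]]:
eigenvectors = [[0.75+0.00j, 0.75-0.00j, 0.10+0.00j], [(0.15+0.49j), (0.15-0.49j), -0.76+0.00j], [(0.05+0.42j), 0.05-0.42j, 0.65+0.00j]]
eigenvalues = [(-3.35+4.31j), (-3.35-4.31j), (-1.34+0j)]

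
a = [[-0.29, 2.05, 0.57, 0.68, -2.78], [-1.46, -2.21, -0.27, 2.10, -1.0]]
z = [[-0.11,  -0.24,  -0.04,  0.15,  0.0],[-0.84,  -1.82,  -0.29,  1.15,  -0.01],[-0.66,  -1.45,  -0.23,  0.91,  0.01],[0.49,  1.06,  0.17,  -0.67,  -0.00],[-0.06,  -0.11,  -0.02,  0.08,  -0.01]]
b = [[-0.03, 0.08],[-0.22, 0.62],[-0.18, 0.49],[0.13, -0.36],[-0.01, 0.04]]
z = b @ a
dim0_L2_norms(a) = [1.49, 3.01, 0.63, 2.21, 2.95]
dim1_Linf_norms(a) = [2.78, 2.21]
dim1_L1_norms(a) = [6.37, 7.04]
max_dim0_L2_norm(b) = 0.87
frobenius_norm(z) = 3.29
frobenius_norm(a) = 5.03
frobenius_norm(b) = 0.93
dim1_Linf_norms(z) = [0.24, 1.82, 1.45, 1.06, 0.11]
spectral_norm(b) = 0.93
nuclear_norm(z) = 3.32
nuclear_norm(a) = 7.11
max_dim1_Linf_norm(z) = 1.82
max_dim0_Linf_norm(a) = 2.78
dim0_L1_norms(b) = [0.57, 1.59]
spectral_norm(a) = 3.58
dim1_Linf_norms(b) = [0.08, 0.62, 0.49, 0.36, 0.04]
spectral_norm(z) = 3.29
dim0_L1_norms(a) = [1.75, 4.26, 0.84, 2.78, 3.78]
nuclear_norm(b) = 0.93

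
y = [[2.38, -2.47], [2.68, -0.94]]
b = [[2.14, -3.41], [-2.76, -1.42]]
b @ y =[[-4.05, -2.08], [-10.37, 8.15]]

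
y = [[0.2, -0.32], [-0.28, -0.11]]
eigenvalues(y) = [0.38, -0.29]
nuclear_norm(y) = 0.68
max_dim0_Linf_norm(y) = 0.32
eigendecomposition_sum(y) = [[0.28, -0.18],[-0.16, 0.10]] + [[-0.08, -0.14], [-0.12, -0.21]]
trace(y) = 0.09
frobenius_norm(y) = 0.48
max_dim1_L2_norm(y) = 0.38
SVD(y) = [[-0.94,0.33],[0.33,0.94]] @ diag([0.38692016910704147, 0.2884315910890804]) @ [[-0.73, 0.69], [-0.69, -0.73]]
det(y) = -0.11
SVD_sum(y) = [[0.27,-0.25],  [-0.09,0.09]] + [[-0.07, -0.07],[-0.19, -0.2]]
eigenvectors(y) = [[0.87,0.55], [-0.49,0.84]]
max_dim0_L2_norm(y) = 0.34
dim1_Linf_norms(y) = [0.32, 0.28]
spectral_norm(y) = 0.39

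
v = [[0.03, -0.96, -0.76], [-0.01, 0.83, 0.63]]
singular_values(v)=[1.61, 0.02]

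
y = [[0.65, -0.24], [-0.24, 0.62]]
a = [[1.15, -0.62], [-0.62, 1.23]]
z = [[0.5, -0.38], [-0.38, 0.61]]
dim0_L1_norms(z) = [0.88, 0.99]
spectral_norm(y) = 0.88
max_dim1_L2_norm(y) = 0.69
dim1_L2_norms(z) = [0.63, 0.72]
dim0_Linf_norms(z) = [0.5, 0.61]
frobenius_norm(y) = 0.96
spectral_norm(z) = 0.94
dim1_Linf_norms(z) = [0.5, 0.61]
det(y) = 0.35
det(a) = 1.03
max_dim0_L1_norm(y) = 0.89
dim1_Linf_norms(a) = [1.15, 1.23]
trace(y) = 1.27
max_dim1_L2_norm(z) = 0.72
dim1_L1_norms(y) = [0.89, 0.86]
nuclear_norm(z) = 1.11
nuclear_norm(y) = 1.27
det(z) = 0.16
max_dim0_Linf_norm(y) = 0.65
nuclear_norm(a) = 2.38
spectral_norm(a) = 1.81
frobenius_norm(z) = 0.95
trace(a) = 2.38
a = z + y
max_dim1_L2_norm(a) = 1.38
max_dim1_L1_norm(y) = 0.89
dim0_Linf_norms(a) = [1.15, 1.23]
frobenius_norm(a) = 1.90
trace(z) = 1.11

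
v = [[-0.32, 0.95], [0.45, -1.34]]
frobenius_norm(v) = 1.73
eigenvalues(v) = [-0.0, -1.66]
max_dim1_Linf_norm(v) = 1.34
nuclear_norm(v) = 1.73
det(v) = 0.00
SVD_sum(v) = [[-0.32, 0.95], [0.45, -1.34]] + [[-0.00, -0.00], [-0.0, -0.00]]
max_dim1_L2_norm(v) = 1.41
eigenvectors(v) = [[0.95, -0.58], [0.32, 0.82]]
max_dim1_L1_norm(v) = 1.79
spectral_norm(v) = 1.73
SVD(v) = [[-0.58, 0.82],[0.82, 0.58]] @ diag([1.7329164541977582, 0.000750180423788462]) @ [[0.32, -0.95], [-0.95, -0.32]]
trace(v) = -1.66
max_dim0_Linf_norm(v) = 1.34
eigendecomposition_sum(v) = [[-0.0, -0.00], [-0.00, -0.00]] + [[-0.32, 0.95], [0.45, -1.34]]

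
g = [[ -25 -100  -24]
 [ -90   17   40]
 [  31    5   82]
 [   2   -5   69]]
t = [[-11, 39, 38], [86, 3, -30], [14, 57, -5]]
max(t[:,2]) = 38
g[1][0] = -90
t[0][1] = 39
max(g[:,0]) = 31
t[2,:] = [14, 57, -5]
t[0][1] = 39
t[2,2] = -5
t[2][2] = -5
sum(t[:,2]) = 3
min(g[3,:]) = -5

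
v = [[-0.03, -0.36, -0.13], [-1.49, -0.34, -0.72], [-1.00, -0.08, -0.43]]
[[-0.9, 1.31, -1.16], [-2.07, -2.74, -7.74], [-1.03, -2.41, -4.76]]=v @ [[0.6,  2.95,  3.99], [2.24,  -3.68,  2.41], [0.58,  -0.56,  1.35]]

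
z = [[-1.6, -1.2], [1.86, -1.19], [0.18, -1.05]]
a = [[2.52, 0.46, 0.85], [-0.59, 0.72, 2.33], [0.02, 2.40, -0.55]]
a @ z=[[-3.02, -4.46],[2.7, -2.60],[4.33, -2.3]]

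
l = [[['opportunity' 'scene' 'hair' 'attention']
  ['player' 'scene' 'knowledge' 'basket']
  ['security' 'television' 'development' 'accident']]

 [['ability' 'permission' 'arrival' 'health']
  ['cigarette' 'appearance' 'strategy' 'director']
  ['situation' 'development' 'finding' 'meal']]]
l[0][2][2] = 'development'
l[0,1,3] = 'basket'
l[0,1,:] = ['player', 'scene', 'knowledge', 'basket']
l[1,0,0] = 'ability'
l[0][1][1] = 'scene'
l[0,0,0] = 'opportunity'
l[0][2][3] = 'accident'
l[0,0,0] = 'opportunity'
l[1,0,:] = ['ability', 'permission', 'arrival', 'health']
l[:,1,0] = ['player', 'cigarette']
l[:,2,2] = ['development', 'finding']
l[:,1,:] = [['player', 'scene', 'knowledge', 'basket'], ['cigarette', 'appearance', 'strategy', 'director']]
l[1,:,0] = ['ability', 'cigarette', 'situation']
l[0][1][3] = 'basket'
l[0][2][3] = 'accident'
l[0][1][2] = 'knowledge'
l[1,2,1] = 'development'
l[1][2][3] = 'meal'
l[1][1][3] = 'director'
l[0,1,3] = 'basket'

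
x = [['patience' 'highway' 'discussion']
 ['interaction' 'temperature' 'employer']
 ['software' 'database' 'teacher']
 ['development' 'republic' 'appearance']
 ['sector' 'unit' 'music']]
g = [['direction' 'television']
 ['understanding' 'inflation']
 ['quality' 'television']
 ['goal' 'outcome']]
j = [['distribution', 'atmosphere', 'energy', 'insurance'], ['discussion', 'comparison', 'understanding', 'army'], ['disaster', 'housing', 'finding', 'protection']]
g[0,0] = 'direction'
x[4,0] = 'sector'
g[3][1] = 'outcome'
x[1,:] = ['interaction', 'temperature', 'employer']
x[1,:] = ['interaction', 'temperature', 'employer']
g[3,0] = 'goal'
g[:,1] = ['television', 'inflation', 'television', 'outcome']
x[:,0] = ['patience', 'interaction', 'software', 'development', 'sector']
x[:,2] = ['discussion', 'employer', 'teacher', 'appearance', 'music']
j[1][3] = 'army'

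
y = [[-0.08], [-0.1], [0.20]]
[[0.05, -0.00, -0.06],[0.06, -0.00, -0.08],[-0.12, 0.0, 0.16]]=y @ [[-0.58,  0.01,  0.81]]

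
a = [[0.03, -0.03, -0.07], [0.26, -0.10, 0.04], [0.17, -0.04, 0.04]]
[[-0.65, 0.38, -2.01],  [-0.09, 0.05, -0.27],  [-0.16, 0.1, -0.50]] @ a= [[-0.26, 0.06, -0.02], [-0.04, 0.01, -0.00], [-0.06, 0.01, -0.00]]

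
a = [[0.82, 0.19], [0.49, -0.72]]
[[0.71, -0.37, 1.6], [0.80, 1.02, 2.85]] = a@[[0.97, -0.11, 2.48], [-0.45, -1.49, -2.27]]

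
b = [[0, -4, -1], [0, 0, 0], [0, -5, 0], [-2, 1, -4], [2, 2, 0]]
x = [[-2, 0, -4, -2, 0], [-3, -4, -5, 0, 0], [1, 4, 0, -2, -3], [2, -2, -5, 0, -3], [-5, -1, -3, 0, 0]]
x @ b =[[4, 26, 10], [0, 37, 3], [-2, -12, 7], [-6, 11, -2], [0, 35, 5]]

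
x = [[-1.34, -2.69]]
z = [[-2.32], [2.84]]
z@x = [[3.11, 6.24], [-3.81, -7.64]]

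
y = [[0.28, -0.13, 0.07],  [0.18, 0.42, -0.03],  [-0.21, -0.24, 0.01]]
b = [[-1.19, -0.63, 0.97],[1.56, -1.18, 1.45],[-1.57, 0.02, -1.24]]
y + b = [[-0.91, -0.76, 1.04], [1.74, -0.76, 1.42], [-1.78, -0.22, -1.23]]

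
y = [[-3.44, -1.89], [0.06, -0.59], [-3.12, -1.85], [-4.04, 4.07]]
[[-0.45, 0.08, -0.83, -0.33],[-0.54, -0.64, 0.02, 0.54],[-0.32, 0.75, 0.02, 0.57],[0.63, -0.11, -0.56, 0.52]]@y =[[5.48, 1.00], [-0.42, 3.56], [-1.22, 2.45], [-2.53, 2.03]]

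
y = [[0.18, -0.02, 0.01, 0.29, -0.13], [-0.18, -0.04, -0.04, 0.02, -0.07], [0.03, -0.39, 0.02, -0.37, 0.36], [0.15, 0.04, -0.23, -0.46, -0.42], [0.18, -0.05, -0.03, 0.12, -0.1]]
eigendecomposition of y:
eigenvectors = [[0.32+0.00j, -0.18+0.28j, -0.18-0.28j, (-0.02+0j), (0.38+0j)], [(0.1+0j), (-0.16-0.16j), (-0.16+0.16j), (-0.17+0j), 0.75+0.00j], [(-0.46+0j), 0.82+0.00j, (0.82-0j), 0.92+0.00j, (0.36+0j)], [(-0.82+0j), -0.29-0.02j, (-0.29+0.02j), -0.17+0.00j, -0.33+0.00j], [0.06+0.00j, -0.09+0.27j, (-0.09-0.27j), (-0.32+0j), 0.23+0.00j]]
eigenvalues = [(-0.62+0j), (0.18+0.22j), (0.18-0.22j), (0.04+0j), (-0.18+0j)]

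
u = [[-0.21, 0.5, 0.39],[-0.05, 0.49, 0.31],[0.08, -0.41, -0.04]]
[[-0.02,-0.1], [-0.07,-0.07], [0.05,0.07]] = u @ [[-0.29, 0.15], [-0.19, -0.13], [0.04, -0.0]]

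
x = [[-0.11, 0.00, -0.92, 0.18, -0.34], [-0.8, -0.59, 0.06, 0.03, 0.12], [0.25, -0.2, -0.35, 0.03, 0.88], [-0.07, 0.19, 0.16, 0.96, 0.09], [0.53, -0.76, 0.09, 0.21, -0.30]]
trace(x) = -0.39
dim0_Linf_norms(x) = [0.8, 0.76, 0.92, 0.96, 0.88]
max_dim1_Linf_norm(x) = 0.96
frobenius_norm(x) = 2.24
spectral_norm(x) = 1.01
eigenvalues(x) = [(-0.93+0.38j), (-0.93-0.38j), (0.23+0.97j), (0.23-0.97j), (1+0j)]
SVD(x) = [[0.27, -0.78, -0.53, -0.13, 0.11], [-0.66, 0.2, -0.66, -0.11, -0.29], [-0.37, -0.33, 0.1, 0.86, 0.06], [0.49, 0.11, -0.16, 0.32, -0.79], [0.35, 0.48, -0.50, 0.35, 0.53]] @ diag([1.0075125310411643, 1.0039202453633818, 1.001377533392693, 0.9982501266297268, 0.9942848490471197]) @ [[0.55, 0.29, -0.05, 0.55, -0.55], [0.09, -0.39, 0.9, 0.06, -0.13], [0.35, 0.72, 0.35, -0.37, 0.33], [0.49, -0.32, -0.11, 0.38, 0.71], [0.57, -0.39, -0.22, -0.64, -0.25]]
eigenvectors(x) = [[(0.29-0.25j), (0.29+0.25j), -0.59+0.00j, (-0.59-0j), (0.01+0j)], [(0.6+0j), (0.6-0j), (0.29-0.25j), 0.29+0.25j, (0.03+0j)], [0.05-0.50j, 0.05+0.50j, (0.24+0.42j), 0.24-0.42j, 0.12+0.00j], [-0.06-0.00j, (-0.06+0j), (-0.02-0.12j), (-0.02+0.12j), (0.98+0j)], [(0.23+0.43j), (0.23-0.43j), (-0.07+0.5j), (-0.07-0.5j), 0.15+0.00j]]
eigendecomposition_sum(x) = [[(-0.14+0.06j), -0.10+0.21j, (-0.18-0.07j), (0.01-0.02j), (0.11+0.16j)], [(-0.22-0.08j), (-0.33+0.13j), -0.14-0.27j, 0.04-0.02j, (-0.03+0.29j)], [-0.08+0.18j, (0.08+0.29j), -0.24+0.10j, (-0.01-0.03j), 0.24+0.06j], [(0.02+0.01j), 0.04-0.01j, 0.02+0.03j, (-0+0j), 0.00-0.03j], [(-0.03-0.19j), -0.23-0.18j, (0.14-0.21j), 0.03+0.02j, (-0.22+0.09j)]] + [[(-0.14-0.06j), -0.10-0.21j, (-0.18+0.07j), (0.01+0.02j), 0.11-0.16j], [-0.22+0.08j, (-0.33-0.13j), -0.14+0.27j, 0.04+0.02j, -0.03-0.29j], [(-0.08-0.18j), (0.08-0.29j), (-0.24-0.1j), -0.01+0.03j, (0.24-0.06j)], [0.02-0.01j, 0.04+0.01j, (0.02-0.03j), -0.00-0.00j, 0.00+0.03j], [-0.03+0.19j, -0.23+0.18j, (0.14+0.21j), (0.03-0.02j), (-0.22-0.09j)]] + [[(0.08+0.34j), (0.1-0.2j), (-0.28-0.08j), (0.07-0.01j), -0.28+0.11j], [(-0.18-0.13j), (0.03+0.14j), (0.17-0.08j), (-0.03+0.03j), (0.09-0.17j)], [0.21-0.20j, -0.18+0.01j, (0.06+0.23j), (-0.03-0.05j), (0.19+0.15j)], [(-0.07+0.03j), 0.04+0.01j, 0.01-0.06j, 0.01j, -0.03-0.05j], [(0.3-0.03j), -0.16-0.11j, -0.10+0.22j, 0.00-0.06j, (0.06+0.24j)]] + [[(0.08-0.34j), (0.1+0.2j), (-0.28+0.08j), (0.07+0.01j), (-0.28-0.11j)], [-0.18+0.13j, (0.03-0.14j), 0.17+0.08j, (-0.03-0.03j), (0.09+0.17j)], [(0.21+0.2j), (-0.18-0.01j), (0.06-0.23j), -0.03+0.05j, (0.19-0.15j)], [-0.07-0.03j, (0.04-0.01j), (0.01+0.06j), -0.01j, (-0.03+0.05j)], [(0.3+0.03j), -0.16+0.11j, -0.10-0.22j, 0.00+0.06j, (0.06-0.24j)]] + [[0.00+0.00j, 0.00-0.00j, 0.00+0.00j, 0.01+0.00j, 0.00-0.00j], [0.00+0.00j, 0.00-0.00j, 0j, 0.03+0.00j, 0.00-0.00j], [0.00+0.00j, -0j, 0.01+0.00j, 0.12+0.00j, (0.02-0j)], [(0.01+0j), 0.03-0.00j, 0.12+0.00j, (0.96+0j), (0.14-0j)], [0.00+0.00j, 0.00-0.00j, 0.02+0.00j, (0.15+0j), 0.02-0.00j]]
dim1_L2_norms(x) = [1.0, 1.0, 1.0, 1.0, 1.0]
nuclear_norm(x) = 5.01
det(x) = 1.01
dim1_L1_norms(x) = [1.55, 1.6, 1.71, 1.47, 1.89]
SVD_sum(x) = [[0.15, 0.08, -0.01, 0.15, -0.15],  [-0.36, -0.19, 0.03, -0.37, 0.37],  [-0.2, -0.11, 0.02, -0.21, 0.20],  [0.27, 0.14, -0.02, 0.27, -0.27],  [0.19, 0.1, -0.02, 0.19, -0.19]] + [[-0.07, 0.31, -0.71, -0.05, 0.11], [0.02, -0.08, 0.18, 0.01, -0.03], [-0.03, 0.13, -0.30, -0.02, 0.04], [0.01, -0.04, 0.10, 0.01, -0.01], [0.04, -0.19, 0.43, 0.03, -0.06]] + [[-0.19, -0.38, -0.18, 0.20, -0.17], [-0.23, -0.47, -0.23, 0.24, -0.21], [0.04, 0.07, 0.03, -0.04, 0.03], [-0.06, -0.11, -0.05, 0.06, -0.05], [-0.18, -0.36, -0.17, 0.19, -0.16]] + [[-0.06, 0.04, 0.01, -0.05, -0.09], [-0.05, 0.04, 0.01, -0.04, -0.08], [0.42, -0.27, -0.09, 0.33, 0.61], [0.16, -0.10, -0.03, 0.12, 0.23], [0.17, -0.11, -0.04, 0.14, 0.25]] + [[0.06, -0.04, -0.02, -0.07, -0.03],[-0.17, 0.11, 0.06, 0.19, 0.07],[0.03, -0.02, -0.01, -0.04, -0.01],[-0.45, 0.31, 0.17, 0.50, 0.20],[0.30, -0.20, -0.12, -0.33, -0.13]]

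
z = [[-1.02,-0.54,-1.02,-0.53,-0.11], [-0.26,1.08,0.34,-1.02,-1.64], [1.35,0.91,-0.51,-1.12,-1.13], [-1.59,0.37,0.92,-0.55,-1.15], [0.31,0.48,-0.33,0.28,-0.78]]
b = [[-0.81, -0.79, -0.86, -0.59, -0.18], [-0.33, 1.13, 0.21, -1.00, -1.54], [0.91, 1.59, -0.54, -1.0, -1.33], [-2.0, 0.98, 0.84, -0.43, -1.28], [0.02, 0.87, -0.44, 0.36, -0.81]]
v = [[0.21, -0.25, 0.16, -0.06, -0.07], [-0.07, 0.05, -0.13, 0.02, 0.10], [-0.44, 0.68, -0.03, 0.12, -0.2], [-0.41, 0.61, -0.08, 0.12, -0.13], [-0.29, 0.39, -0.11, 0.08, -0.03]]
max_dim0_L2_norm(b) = 2.54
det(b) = -2.60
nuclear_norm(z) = 8.09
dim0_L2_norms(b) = [2.37, 2.48, 1.41, 1.63, 2.54]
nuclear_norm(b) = 8.75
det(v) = -0.00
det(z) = 0.90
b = z + v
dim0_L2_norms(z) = [2.36, 1.63, 1.54, 1.72, 2.43]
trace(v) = 0.32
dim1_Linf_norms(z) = [1.02, 1.64, 1.35, 1.59, 0.78]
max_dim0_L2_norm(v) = 1.03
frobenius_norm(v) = 1.31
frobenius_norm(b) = 4.78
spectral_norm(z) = 3.21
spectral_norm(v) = 1.28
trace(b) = -1.46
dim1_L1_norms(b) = [3.23, 4.21, 5.37, 5.53, 2.5]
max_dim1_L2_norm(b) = 2.74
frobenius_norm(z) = 4.41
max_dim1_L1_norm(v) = 1.47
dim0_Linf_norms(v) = [0.44, 0.68, 0.16, 0.12, 0.2]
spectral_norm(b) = 3.72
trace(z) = -1.78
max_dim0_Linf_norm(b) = 2.0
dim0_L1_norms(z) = [4.53, 3.38, 3.12, 3.5, 4.81]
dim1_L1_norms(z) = [3.22, 4.34, 5.02, 4.58, 2.18]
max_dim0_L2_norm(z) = 2.43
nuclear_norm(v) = 1.57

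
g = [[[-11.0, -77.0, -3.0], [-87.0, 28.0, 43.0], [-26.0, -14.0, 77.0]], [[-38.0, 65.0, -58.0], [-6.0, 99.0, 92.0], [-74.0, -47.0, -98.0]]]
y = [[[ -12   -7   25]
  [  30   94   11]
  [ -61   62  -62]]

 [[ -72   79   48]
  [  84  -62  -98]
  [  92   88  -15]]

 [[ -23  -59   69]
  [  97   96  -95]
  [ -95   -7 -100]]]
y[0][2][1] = 62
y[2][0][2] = 69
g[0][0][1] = -77.0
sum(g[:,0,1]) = -12.0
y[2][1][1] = 96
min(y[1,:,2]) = -98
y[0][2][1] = 62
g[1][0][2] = -58.0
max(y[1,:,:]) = 92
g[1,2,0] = -74.0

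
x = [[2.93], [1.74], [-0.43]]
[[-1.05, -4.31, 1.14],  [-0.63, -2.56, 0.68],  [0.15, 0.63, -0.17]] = x @[[-0.36, -1.47, 0.39]]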